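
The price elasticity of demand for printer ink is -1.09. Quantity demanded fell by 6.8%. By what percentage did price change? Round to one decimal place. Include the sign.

6.2%

%ΔP ≈ %ΔQ / ε = (-6.8%)/(-1.09) = 6.24%.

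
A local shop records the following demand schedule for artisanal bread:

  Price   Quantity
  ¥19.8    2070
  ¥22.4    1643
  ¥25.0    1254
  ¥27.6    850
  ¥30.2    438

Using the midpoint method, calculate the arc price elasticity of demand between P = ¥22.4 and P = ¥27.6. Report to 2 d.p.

-3.06

At P = 22.4, Q = 1643; at P = 27.6, Q = 850.
ΔQ = -793, ΔP = 5.2. Midpoints: P̄ = 25.00, Q̄ = 1246.5.
ε = (ΔQ/ΔP)(P̄/Q̄) = (-793/5.2)(25.00/1246.5).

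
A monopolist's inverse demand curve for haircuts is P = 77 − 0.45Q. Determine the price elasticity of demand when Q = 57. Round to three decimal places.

-2.002

At Q = 57, P = 77 − 0.45(57) = 51.35.
dP/dQ = −0.45, so dQ/dP = 1/(−0.45) = -2.222.
ε = (dQ/dP)(P/Q) = (-2.222)(51.35/57).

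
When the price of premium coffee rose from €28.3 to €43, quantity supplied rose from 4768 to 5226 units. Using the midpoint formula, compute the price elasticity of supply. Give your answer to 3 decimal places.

ΔQ = 5226 − 4768 = 458; ΔP = 43 − 28.3 = 14.7.
Midpoints: P̄ = 35.65, Q̄ = 4997.0.
ε_s = (ΔQ/ΔP)(P̄/Q̄) = (458/14.7)(35.65/4997.0).

0.222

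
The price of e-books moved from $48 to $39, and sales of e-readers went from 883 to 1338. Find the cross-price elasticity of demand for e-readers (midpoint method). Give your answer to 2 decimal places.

-1.98

ΔQ_x = 1338 − 883 = 455; ΔP_y = 39 − 48 = -9.
Midpoints: P̄_y = 43.50, Q̄_x = 1110.5.
ε_xy = (ΔQ_x/ΔP_y)(P̄_y/Q̄_x) = (455/-9)(43.50/1110.5).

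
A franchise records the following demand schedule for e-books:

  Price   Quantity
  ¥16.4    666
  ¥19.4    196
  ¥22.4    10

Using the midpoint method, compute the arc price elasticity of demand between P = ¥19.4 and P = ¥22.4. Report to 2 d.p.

-12.58

At P = 19.4, Q = 196; at P = 22.4, Q = 10.
ΔQ = -186, ΔP = 3.0. Midpoints: P̄ = 20.90, Q̄ = 103.0.
ε = (ΔQ/ΔP)(P̄/Q̄) = (-186/3.0)(20.90/103.0).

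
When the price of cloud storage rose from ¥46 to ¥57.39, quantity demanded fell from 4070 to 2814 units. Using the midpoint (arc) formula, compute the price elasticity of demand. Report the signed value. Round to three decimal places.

ΔQ = 2814 − 4070 = -1256; ΔP = 57.39 − 46 = 11.39.
Midpoints: P̄ = 51.70, Q̄ = 3442.0.
ε = (ΔQ/ΔP)(P̄/Q̄) = (-1256/11.39)(51.70/3442.0).

-1.656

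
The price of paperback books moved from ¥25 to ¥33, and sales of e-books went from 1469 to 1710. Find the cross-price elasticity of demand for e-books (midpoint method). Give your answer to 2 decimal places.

ΔQ_x = 1710 − 1469 = 241; ΔP_y = 33 − 25 = 8.
Midpoints: P̄_y = 29.00, Q̄_x = 1589.5.
ε_xy = (ΔQ_x/ΔP_y)(P̄_y/Q̄_x) = (241/8)(29.00/1589.5).
ε_xy > 0, so the goods are substitutes.

0.55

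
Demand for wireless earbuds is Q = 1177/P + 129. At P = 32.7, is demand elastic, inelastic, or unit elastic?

inelastic

Q = 164.994, dQ/dP = -1.101.
ε = (dQ/dP)(P/Q) ≈ -0.218.
|ε| = 0.22 < 1.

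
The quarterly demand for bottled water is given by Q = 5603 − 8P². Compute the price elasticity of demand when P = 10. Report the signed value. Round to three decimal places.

-0.333

At P = 10, Q = 4803.
dQ/dP = −16P = -160.
ε = (dQ/dP)(P/Q) = (-160)(10/4803).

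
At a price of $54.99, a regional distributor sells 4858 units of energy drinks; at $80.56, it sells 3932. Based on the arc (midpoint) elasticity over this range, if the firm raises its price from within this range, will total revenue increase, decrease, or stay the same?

Arc ε = (-926/25.57)(67.78/4395.0) ≈ -0.558.
|ε| = 0.56 < 1, so demand is inelastic. A price rise therefore raises total revenue.

increase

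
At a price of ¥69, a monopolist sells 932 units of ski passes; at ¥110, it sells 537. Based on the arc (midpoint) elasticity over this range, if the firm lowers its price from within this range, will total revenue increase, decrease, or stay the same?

Arc ε = (-395/41)(89.50/734.5) ≈ -1.174.
|ε| = 1.17 > 1, so demand is elastic. A price cut therefore raises total revenue.

increase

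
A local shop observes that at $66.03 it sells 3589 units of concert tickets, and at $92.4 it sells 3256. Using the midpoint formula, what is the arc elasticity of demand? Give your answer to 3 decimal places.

-0.292

ΔQ = 3256 − 3589 = -333; ΔP = 92.4 − 66.03 = 26.37.
Midpoints: P̄ = 79.22, Q̄ = 3422.5.
ε = (ΔQ/ΔP)(P̄/Q̄) = (-333/26.37)(79.22/3422.5).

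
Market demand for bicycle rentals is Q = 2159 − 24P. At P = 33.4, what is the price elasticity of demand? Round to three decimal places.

At P = 33.4, Q = 1357.400.
dQ/dP = −24.
ε = (dQ/dP)(P/Q) = (-24)(33.4/1357.400).

-0.591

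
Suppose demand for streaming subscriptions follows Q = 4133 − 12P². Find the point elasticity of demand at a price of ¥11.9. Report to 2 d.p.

At P = 11.9, Q = 2433.680.
dQ/dP = −24P = -285.600.
ε = (dQ/dP)(P/Q) = (-285.600)(11.9/2433.680).

-1.40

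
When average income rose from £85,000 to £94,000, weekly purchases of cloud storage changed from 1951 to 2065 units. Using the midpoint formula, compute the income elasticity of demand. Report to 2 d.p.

0.56

ΔQ = 114, ΔI = 9000. Midpoints: Ī = 89,500, Q̄ = 2008.0.
ε_I = (ΔQ/ΔI)(Ī/Q̄) = (114/9000)(89500/2008.0).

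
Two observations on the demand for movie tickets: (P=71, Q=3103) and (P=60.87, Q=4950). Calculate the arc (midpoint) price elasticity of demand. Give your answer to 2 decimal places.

-2.99

ΔQ = 4950 − 3103 = 1847; ΔP = 60.87 − 71 = -10.13.
Midpoints: P̄ = 65.94, Q̄ = 4026.5.
ε = (ΔQ/ΔP)(P̄/Q̄) = (1847/-10.13)(65.94/4026.5).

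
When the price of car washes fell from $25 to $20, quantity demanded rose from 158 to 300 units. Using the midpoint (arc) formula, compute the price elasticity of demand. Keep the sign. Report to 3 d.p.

ΔQ = 300 − 158 = 142; ΔP = 20 − 25 = -5.
Midpoints: P̄ = 22.50, Q̄ = 229.0.
ε = (ΔQ/ΔP)(P̄/Q̄) = (142/-5)(22.50/229.0).

-2.790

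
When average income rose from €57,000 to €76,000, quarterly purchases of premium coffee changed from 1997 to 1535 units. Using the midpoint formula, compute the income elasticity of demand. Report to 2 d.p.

ΔQ = -462, ΔI = 19000. Midpoints: Ī = 66,500, Q̄ = 1766.0.
ε_I = (ΔQ/ΔI)(Ī/Q̄) = (-462/19000)(66500/1766.0).

-0.92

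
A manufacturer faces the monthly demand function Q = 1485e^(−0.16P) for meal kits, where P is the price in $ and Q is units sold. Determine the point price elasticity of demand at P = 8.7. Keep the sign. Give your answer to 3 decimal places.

At P = 8.7, Q = 369.138.
dQ/dP = −0.16·1485e^(−0.16P) = −0.16Q = -59.062.
ε = (dQ/dP)(P/Q) = (-59.062)(8.7/369.138).

-1.392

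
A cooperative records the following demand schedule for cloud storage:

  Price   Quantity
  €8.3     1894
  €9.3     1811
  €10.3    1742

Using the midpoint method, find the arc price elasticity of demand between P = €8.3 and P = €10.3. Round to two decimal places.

-0.39

At P = 8.3, Q = 1894; at P = 10.3, Q = 1742.
ΔQ = -152, ΔP = 2.0. Midpoints: P̄ = 9.30, Q̄ = 1818.0.
ε = (ΔQ/ΔP)(P̄/Q̄) = (-152/2.0)(9.30/1818.0).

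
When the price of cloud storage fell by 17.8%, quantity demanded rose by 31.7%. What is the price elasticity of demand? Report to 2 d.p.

ε = %ΔQ / %ΔP = (31.7)/(-17.8) = -1.781.

-1.78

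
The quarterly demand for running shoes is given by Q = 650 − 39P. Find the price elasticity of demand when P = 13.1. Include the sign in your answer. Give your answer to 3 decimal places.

-3.673

At P = 13.1, Q = 139.100.
dQ/dP = −39.
ε = (dQ/dP)(P/Q) = (-39)(13.1/139.100).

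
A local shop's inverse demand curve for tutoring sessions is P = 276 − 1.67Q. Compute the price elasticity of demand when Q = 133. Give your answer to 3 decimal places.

At Q = 133, P = 276 − 1.67(133) = 53.89.
dP/dQ = −1.67, so dQ/dP = 1/(−1.67) = -0.599.
ε = (dQ/dP)(P/Q) = (-0.599)(53.89/133).

-0.243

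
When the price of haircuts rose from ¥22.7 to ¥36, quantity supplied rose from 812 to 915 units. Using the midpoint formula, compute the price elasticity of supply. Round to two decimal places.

ΔQ = 915 − 812 = 103; ΔP = 36 − 22.7 = 13.3.
Midpoints: P̄ = 29.35, Q̄ = 863.5.
ε_s = (ΔQ/ΔP)(P̄/Q̄) = (103/13.3)(29.35/863.5).

0.26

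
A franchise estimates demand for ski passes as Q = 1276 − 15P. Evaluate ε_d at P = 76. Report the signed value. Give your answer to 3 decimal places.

-8.382

At P = 76, Q = 136.
dQ/dP = −15.
ε = (dQ/dP)(P/Q) = (-15)(76/136).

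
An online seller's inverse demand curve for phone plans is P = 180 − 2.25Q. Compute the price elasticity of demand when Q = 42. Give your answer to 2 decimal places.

At Q = 42, P = 180 − 2.25(42) = 85.50.
dP/dQ = −2.25, so dQ/dP = 1/(−2.25) = -0.444.
ε = (dQ/dP)(P/Q) = (-0.444)(85.50/42).

-0.90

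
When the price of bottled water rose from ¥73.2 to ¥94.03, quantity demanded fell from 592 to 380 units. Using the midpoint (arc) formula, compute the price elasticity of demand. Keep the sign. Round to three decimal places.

-1.751

ΔQ = 380 − 592 = -212; ΔP = 94.03 − 73.2 = 20.83.
Midpoints: P̄ = 83.62, Q̄ = 486.0.
ε = (ΔQ/ΔP)(P̄/Q̄) = (-212/20.83)(83.62/486.0).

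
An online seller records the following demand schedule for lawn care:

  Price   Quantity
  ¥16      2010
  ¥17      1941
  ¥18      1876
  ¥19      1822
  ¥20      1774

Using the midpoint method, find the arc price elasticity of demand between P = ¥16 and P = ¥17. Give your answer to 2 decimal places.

At P = 16, Q = 2010; at P = 17, Q = 1941.
ΔQ = -69, ΔP = 1. Midpoints: P̄ = 16.50, Q̄ = 1975.5.
ε = (ΔQ/ΔP)(P̄/Q̄) = (-69/1)(16.50/1975.5).

-0.58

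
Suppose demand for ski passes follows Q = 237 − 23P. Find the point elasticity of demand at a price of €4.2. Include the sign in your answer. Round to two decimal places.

At P = 4.2, Q = 140.400.
dQ/dP = −23.
ε = (dQ/dP)(P/Q) = (-23)(4.2/140.400).
|ε| < 1, so demand is inelastic at this price.

-0.69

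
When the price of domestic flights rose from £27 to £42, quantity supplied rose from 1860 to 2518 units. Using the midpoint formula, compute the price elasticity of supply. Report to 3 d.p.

0.691

ΔQ = 2518 − 1860 = 658; ΔP = 42 − 27 = 15.
Midpoints: P̄ = 34.50, Q̄ = 2189.0.
ε_s = (ΔQ/ΔP)(P̄/Q̄) = (658/15)(34.50/2189.0).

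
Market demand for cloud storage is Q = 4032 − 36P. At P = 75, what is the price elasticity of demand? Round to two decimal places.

-2.03

At P = 75, Q = 1332.
dQ/dP = −36.
ε = (dQ/dP)(P/Q) = (-36)(75/1332).
|ε| > 1, so demand is elastic at this price.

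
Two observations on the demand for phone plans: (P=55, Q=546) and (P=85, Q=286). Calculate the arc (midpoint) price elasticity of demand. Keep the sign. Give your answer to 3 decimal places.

-1.458

ΔQ = 286 − 546 = -260; ΔP = 85 − 55 = 30.
Midpoints: P̄ = 70.00, Q̄ = 416.0.
ε = (ΔQ/ΔP)(P̄/Q̄) = (-260/30)(70.00/416.0).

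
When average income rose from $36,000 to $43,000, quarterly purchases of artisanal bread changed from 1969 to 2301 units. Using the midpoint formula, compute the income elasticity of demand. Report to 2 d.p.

ΔQ = 332, ΔI = 7000. Midpoints: Ī = 39,500, Q̄ = 2135.0.
ε_I = (ΔQ/ΔI)(Ī/Q̄) = (332/7000)(39500/2135.0).

0.88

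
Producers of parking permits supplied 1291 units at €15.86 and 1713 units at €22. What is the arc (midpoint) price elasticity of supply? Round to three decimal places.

ΔQ = 1713 − 1291 = 422; ΔP = 22 − 15.86 = 6.14.
Midpoints: P̄ = 18.93, Q̄ = 1502.0.
ε_s = (ΔQ/ΔP)(P̄/Q̄) = (422/6.14)(18.93/1502.0).

0.866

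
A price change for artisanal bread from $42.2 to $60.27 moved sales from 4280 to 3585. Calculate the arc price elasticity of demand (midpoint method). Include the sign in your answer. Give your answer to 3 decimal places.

ΔQ = 3585 − 4280 = -695; ΔP = 60.27 − 42.2 = 18.07.
Midpoints: P̄ = 51.23, Q̄ = 3932.5.
ε = (ΔQ/ΔP)(P̄/Q̄) = (-695/18.07)(51.23/3932.5).

-0.501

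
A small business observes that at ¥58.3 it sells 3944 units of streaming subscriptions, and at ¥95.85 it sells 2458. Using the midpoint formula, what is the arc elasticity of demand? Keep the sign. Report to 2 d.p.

-0.95

ΔQ = 2458 − 3944 = -1486; ΔP = 95.85 − 58.3 = 37.55.
Midpoints: P̄ = 77.07, Q̄ = 3201.0.
ε = (ΔQ/ΔP)(P̄/Q̄) = (-1486/37.55)(77.07/3201.0).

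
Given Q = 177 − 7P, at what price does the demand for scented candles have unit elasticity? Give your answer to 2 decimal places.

12.64

For linear demand Q = a − bP, ε = −bP/(a − bP). |ε| = 1 when bP = a − bP, i.e. P = a/(2b).
P = 177/(2·7) = 177/14 = 12.6429.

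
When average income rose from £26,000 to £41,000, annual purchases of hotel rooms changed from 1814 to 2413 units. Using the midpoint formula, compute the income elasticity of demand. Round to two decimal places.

0.63

ΔQ = 599, ΔI = 15000. Midpoints: Ī = 33,500, Q̄ = 2113.5.
ε_I = (ΔQ/ΔI)(Ī/Q̄) = (599/15000)(33500/2113.5).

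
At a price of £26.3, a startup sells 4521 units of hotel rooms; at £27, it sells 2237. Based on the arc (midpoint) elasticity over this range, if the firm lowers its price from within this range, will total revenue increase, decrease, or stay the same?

increase

Arc ε = (-2284/0.7)(26.65/3379.0) ≈ -25.734.
|ε| = 25.73 > 1, so demand is elastic. A price cut therefore raises total revenue.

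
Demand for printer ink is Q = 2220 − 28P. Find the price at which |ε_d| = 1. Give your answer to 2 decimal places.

39.64

For linear demand Q = a − bP, ε = −bP/(a − bP). |ε| = 1 when bP = a − bP, i.e. P = a/(2b).
P = 2220/(2·28) = 2220/56 = 39.6429.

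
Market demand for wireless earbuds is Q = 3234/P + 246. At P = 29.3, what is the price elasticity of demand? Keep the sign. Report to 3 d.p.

-0.310

At P = 29.3, Q = 356.375.
dQ/dP = −3234/P² = -3.767.
ε = (dQ/dP)(P/Q) = (-3.767)(29.3/356.375).
|ε| < 1, so demand is inelastic at this price.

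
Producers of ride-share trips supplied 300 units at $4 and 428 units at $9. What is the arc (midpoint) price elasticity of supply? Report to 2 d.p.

0.46

ΔQ = 428 − 300 = 128; ΔP = 9 − 4 = 5.
Midpoints: P̄ = 6.50, Q̄ = 364.0.
ε_s = (ΔQ/ΔP)(P̄/Q̄) = (128/5)(6.50/364.0).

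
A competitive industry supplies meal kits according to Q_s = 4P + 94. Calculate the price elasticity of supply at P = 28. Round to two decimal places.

At P = 28, Q_s = 206.
dQ_s/dP = 4.
ε_s = (dQ_s/dP)(P/Q_s) = (4)(28/206).

0.54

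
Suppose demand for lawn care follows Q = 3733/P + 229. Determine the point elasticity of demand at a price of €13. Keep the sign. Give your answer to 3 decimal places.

At P = 13, Q = 516.154.
dQ/dP = −3733/P² = -22.089.
ε = (dQ/dP)(P/Q) = (-22.089)(13/516.154).

-0.556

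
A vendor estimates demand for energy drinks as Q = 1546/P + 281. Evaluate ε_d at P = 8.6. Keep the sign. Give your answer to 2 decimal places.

-0.39

At P = 8.6, Q = 460.767.
dQ/dP = −1546/P² = -20.903.
ε = (dQ/dP)(P/Q) = (-20.903)(8.6/460.767).
|ε| < 1, so demand is inelastic at this price.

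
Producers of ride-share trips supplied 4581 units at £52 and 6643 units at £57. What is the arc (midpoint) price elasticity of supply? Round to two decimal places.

ΔQ = 6643 − 4581 = 2062; ΔP = 57 − 52 = 5.
Midpoints: P̄ = 54.50, Q̄ = 5612.0.
ε_s = (ΔQ/ΔP)(P̄/Q̄) = (2062/5)(54.50/5612.0).

4.00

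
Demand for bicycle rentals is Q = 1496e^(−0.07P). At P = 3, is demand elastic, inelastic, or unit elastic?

inelastic

Q = 1212.634, dQ/dP = -84.884.
ε = (dQ/dP)(P/Q) ≈ -0.210.
|ε| = 0.21 < 1.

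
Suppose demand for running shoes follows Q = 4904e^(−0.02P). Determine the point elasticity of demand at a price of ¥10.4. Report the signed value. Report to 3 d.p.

At P = 10.4, Q = 3983.063.
dQ/dP = −0.02·4904e^(−0.02P) = −0.02Q = -79.661.
ε = (dQ/dP)(P/Q) = (-79.661)(10.4/3983.063).

-0.208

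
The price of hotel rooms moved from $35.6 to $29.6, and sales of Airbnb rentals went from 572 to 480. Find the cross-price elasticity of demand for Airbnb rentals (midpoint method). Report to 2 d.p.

ΔQ_x = 480 − 572 = -92; ΔP_y = 29.6 − 35.6 = -6.
Midpoints: P̄_y = 32.60, Q̄_x = 526.0.
ε_xy = (ΔQ_x/ΔP_y)(P̄_y/Q̄_x) = (-92/-6)(32.60/526.0).

0.95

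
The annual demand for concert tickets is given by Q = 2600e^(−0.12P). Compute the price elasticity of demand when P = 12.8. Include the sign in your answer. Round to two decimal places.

-1.54

At P = 12.8, Q = 559.625.
dQ/dP = −0.12·2600e^(−0.12P) = −0.12Q = -67.155.
ε = (dQ/dP)(P/Q) = (-67.155)(12.8/559.625).
|ε| > 1, so demand is elastic at this price.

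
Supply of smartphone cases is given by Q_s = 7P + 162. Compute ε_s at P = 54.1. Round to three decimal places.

At P = 54.1, Q_s = 540.70.
dQ_s/dP = 7.
ε_s = (dQ_s/dP)(P/Q_s) = (7)(54.1/540.70).

0.700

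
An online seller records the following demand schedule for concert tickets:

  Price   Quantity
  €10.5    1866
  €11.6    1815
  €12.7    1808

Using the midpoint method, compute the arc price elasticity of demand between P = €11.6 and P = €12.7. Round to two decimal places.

-0.04

At P = 11.6, Q = 1815; at P = 12.7, Q = 1808.
ΔQ = -7, ΔP = 1.1. Midpoints: P̄ = 12.15, Q̄ = 1811.5.
ε = (ΔQ/ΔP)(P̄/Q̄) = (-7/1.1)(12.15/1811.5).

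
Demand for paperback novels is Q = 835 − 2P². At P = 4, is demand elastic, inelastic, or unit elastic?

Q = 803, dQ/dP = -16.
ε = (dQ/dP)(P/Q) ≈ -0.080.
|ε| = 0.08 < 1.

inelastic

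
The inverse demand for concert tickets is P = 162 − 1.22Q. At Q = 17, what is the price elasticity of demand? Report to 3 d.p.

-6.811

At Q = 17, P = 162 − 1.22(17) = 141.26.
dP/dQ = −1.22, so dQ/dP = 1/(−1.22) = -0.820.
ε = (dQ/dP)(P/Q) = (-0.820)(141.26/17).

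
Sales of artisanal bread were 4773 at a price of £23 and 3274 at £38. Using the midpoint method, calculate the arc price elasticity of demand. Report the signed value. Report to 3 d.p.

ΔQ = 3274 − 4773 = -1499; ΔP = 38 − 23 = 15.
Midpoints: P̄ = 30.50, Q̄ = 4023.5.
ε = (ΔQ/ΔP)(P̄/Q̄) = (-1499/15)(30.50/4023.5).

-0.758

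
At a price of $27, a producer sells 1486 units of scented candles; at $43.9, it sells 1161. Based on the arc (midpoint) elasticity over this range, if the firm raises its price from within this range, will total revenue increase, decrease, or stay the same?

Arc ε = (-325/16.9)(35.45/1323.5) ≈ -0.515.
|ε| = 0.52 < 1, so demand is inelastic. A price rise therefore raises total revenue.

increase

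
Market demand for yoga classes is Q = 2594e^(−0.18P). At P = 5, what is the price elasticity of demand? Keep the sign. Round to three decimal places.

At P = 5, Q = 1054.642.
dQ/dP = −0.18·2594e^(−0.18P) = −0.18Q = -189.836.
ε = (dQ/dP)(P/Q) = (-189.836)(5/1054.642).

-0.900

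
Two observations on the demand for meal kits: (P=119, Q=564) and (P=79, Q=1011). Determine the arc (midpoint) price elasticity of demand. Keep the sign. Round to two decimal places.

ΔQ = 1011 − 564 = 447; ΔP = 79 − 119 = -40.
Midpoints: P̄ = 99.00, Q̄ = 787.5.
ε = (ΔQ/ΔP)(P̄/Q̄) = (447/-40)(99.00/787.5).

-1.40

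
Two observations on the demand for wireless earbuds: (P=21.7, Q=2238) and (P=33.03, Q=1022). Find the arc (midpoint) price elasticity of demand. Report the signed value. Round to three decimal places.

-1.802

ΔQ = 1022 − 2238 = -1216; ΔP = 33.03 − 21.7 = 11.33.
Midpoints: P̄ = 27.37, Q̄ = 1630.0.
ε = (ΔQ/ΔP)(P̄/Q̄) = (-1216/11.33)(27.37/1630.0).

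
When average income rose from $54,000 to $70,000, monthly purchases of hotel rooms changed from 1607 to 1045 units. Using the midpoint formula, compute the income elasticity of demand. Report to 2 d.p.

ΔQ = -562, ΔI = 16000. Midpoints: Ī = 62,000, Q̄ = 1326.0.
ε_I = (ΔQ/ΔI)(Ī/Q̄) = (-562/16000)(62000/1326.0).

-1.64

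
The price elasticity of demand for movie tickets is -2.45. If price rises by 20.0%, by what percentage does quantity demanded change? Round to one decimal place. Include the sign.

-49.0%

%ΔQ ≈ ε × %ΔP = (-2.45)(20.0%) = -49.00%.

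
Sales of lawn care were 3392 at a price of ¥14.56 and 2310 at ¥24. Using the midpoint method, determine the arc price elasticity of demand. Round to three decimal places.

-0.775

ΔQ = 2310 − 3392 = -1082; ΔP = 24 − 14.56 = 9.44.
Midpoints: P̄ = 19.28, Q̄ = 2851.0.
ε = (ΔQ/ΔP)(P̄/Q̄) = (-1082/9.44)(19.28/2851.0).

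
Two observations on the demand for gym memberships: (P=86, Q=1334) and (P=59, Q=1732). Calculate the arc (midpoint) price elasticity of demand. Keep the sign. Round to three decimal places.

ΔQ = 1732 − 1334 = 398; ΔP = 59 − 86 = -27.
Midpoints: P̄ = 72.50, Q̄ = 1533.0.
ε = (ΔQ/ΔP)(P̄/Q̄) = (398/-27)(72.50/1533.0).

-0.697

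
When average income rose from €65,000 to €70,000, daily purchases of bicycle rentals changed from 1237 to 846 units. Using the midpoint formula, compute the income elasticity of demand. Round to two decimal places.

ΔQ = -391, ΔI = 5000. Midpoints: Ī = 67,500, Q̄ = 1041.5.
ε_I = (ΔQ/ΔI)(Ī/Q̄) = (-391/5000)(67500/1041.5).
ε_I < 0, so the good is inferior.

-5.07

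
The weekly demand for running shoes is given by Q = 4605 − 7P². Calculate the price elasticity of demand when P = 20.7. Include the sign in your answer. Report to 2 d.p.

-3.74

At P = 20.7, Q = 1605.570.
dQ/dP = −14P = -289.800.
ε = (dQ/dP)(P/Q) = (-289.800)(20.7/1605.570).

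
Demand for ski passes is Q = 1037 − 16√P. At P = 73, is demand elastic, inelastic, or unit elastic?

Q = 900.296, dQ/dP = -0.936.
ε = (dQ/dP)(P/Q) ≈ -0.076.
|ε| = 0.08 < 1.

inelastic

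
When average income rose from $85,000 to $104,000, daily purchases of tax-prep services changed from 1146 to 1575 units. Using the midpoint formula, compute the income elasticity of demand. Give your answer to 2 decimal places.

1.57

ΔQ = 429, ΔI = 19000. Midpoints: Ī = 94,500, Q̄ = 1360.5.
ε_I = (ΔQ/ΔI)(Ī/Q̄) = (429/19000)(94500/1360.5).
ε_I > 0, so the good is normal.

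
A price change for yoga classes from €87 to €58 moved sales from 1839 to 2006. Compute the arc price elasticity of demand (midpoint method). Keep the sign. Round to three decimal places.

ΔQ = 2006 − 1839 = 167; ΔP = 58 − 87 = -29.
Midpoints: P̄ = 72.50, Q̄ = 1922.5.
ε = (ΔQ/ΔP)(P̄/Q̄) = (167/-29)(72.50/1922.5).

-0.217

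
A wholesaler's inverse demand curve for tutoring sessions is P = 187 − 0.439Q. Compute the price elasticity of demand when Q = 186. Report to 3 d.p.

-1.290

At Q = 186, P = 187 − 0.439(186) = 105.35.
dP/dQ = −0.439, so dQ/dP = 1/(−0.439) = -2.278.
ε = (dQ/dP)(P/Q) = (-2.278)(105.35/186).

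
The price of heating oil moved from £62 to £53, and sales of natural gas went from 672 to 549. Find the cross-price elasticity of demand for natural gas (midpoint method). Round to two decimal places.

ΔQ_x = 549 − 672 = -123; ΔP_y = 53 − 62 = -9.
Midpoints: P̄_y = 57.50, Q̄_x = 610.5.
ε_xy = (ΔQ_x/ΔP_y)(P̄_y/Q̄_x) = (-123/-9)(57.50/610.5).
ε_xy > 0, so the goods are substitutes.

1.29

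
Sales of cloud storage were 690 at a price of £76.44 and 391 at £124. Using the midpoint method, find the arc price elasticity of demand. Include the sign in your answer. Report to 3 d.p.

ΔQ = 391 − 690 = -299; ΔP = 124 − 76.44 = 47.56.
Midpoints: P̄ = 100.22, Q̄ = 540.5.
ε = (ΔQ/ΔP)(P̄/Q̄) = (-299/47.56)(100.22/540.5).

-1.166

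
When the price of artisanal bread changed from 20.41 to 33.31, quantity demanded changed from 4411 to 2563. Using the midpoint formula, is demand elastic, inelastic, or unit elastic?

elastic

Arc ε ≈ -1.103.
|ε| = 1.10 > 1.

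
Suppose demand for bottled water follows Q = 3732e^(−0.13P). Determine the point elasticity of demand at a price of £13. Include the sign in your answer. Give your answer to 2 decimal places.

At P = 13, Q = 688.627.
dQ/dP = −0.13·3732e^(−0.13P) = −0.13Q = -89.521.
ε = (dQ/dP)(P/Q) = (-89.521)(13/688.627).
|ε| > 1, so demand is elastic at this price.

-1.69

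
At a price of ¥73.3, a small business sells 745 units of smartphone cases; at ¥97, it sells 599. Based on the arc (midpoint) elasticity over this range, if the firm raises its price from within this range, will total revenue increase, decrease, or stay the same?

increase

Arc ε = (-146/23.7)(85.15/672.0) ≈ -0.781.
|ε| = 0.78 < 1, so demand is inelastic. A price rise therefore raises total revenue.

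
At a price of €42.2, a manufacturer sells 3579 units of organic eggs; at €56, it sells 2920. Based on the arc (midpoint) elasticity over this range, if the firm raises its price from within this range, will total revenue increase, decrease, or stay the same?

increase

Arc ε = (-659/13.8)(49.10/3249.5) ≈ -0.722.
|ε| = 0.72 < 1, so demand is inelastic. A price rise therefore raises total revenue.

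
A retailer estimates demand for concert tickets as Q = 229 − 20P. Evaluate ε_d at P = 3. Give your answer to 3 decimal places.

At P = 3, Q = 169.
dQ/dP = −20.
ε = (dQ/dP)(P/Q) = (-20)(3/169).
|ε| < 1, so demand is inelastic at this price.

-0.355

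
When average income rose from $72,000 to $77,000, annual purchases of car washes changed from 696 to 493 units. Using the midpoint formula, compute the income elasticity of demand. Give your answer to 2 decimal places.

ΔQ = -203, ΔI = 5000. Midpoints: Ī = 74,500, Q̄ = 594.5.
ε_I = (ΔQ/ΔI)(Ī/Q̄) = (-203/5000)(74500/594.5).

-5.09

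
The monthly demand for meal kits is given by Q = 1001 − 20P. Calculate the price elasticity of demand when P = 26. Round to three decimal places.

-1.081

At P = 26, Q = 481.
dQ/dP = −20.
ε = (dQ/dP)(P/Q) = (-20)(26/481).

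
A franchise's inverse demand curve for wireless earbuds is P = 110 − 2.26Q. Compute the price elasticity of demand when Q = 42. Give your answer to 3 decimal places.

At Q = 42, P = 110 − 2.26(42) = 15.08.
dP/dQ = −2.26, so dQ/dP = 1/(−2.26) = -0.442.
ε = (dQ/dP)(P/Q) = (-0.442)(15.08/42).

-0.159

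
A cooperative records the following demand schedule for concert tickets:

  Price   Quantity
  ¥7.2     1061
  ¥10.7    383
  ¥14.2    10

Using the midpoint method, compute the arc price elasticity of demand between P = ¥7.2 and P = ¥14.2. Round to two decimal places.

At P = 7.2, Q = 1061; at P = 14.2, Q = 10.
ΔQ = -1051, ΔP = 7.0. Midpoints: P̄ = 10.70, Q̄ = 535.5.
ε = (ΔQ/ΔP)(P̄/Q̄) = (-1051/7.0)(10.70/535.5).

-3.00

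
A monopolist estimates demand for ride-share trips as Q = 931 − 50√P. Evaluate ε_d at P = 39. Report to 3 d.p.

-0.252

At P = 39, Q = 618.750.
dQ/dP = −50/(2√P) = -4.003.
ε = (dQ/dP)(P/Q) = (-4.003)(39/618.750).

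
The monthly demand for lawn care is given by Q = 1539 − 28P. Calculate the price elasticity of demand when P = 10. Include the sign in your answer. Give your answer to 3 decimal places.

-0.222

At P = 10, Q = 1259.
dQ/dP = −28.
ε = (dQ/dP)(P/Q) = (-28)(10/1259).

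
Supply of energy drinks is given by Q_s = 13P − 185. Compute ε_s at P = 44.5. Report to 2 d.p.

At P = 44.5, Q_s = 393.50.
dQ_s/dP = 13.
ε_s = (dQ_s/dP)(P/Q_s) = (13)(44.5/393.50).

1.47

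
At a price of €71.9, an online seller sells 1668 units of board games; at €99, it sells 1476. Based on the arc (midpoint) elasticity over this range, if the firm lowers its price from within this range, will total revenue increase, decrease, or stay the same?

Arc ε = (-192/27.1)(85.45/1572.0) ≈ -0.385.
|ε| = 0.39 < 1, so demand is inelastic. A price cut therefore reduces total revenue.

decrease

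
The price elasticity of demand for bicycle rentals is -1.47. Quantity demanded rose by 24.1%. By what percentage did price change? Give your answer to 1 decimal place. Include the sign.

%ΔP ≈ %ΔQ / ε = (24.1%)/(-1.47) = -16.39%.

-16.4%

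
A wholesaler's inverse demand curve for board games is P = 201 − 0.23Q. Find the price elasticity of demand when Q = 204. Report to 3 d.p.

At Q = 204, P = 201 − 0.23(204) = 154.08.
dP/dQ = −0.23, so dQ/dP = 1/(−0.23) = -4.348.
ε = (dQ/dP)(P/Q) = (-4.348)(154.08/204).

-3.284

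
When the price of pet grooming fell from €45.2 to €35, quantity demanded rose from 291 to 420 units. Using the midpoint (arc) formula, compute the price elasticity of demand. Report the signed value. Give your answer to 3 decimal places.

-1.427

ΔQ = 420 − 291 = 129; ΔP = 35 − 45.2 = -10.2.
Midpoints: P̄ = 40.10, Q̄ = 355.5.
ε = (ΔQ/ΔP)(P̄/Q̄) = (129/-10.2)(40.10/355.5).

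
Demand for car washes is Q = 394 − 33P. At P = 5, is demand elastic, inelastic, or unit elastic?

Q = 229, dQ/dP = -33.
ε = (dQ/dP)(P/Q) ≈ -0.721.
|ε| = 0.72 < 1.

inelastic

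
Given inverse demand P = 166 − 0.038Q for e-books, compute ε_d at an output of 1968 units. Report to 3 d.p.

At Q = 1968, P = 166 − 0.038(1968) = 91.22.
dP/dQ = −0.038, so dQ/dP = 1/(−0.038) = -26.316.
ε = (dQ/dP)(P/Q) = (-26.316)(91.22/1968).

-1.220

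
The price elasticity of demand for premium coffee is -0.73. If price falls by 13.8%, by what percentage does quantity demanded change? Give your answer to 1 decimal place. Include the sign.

10.1%

%ΔQ ≈ ε × %ΔP = (-0.73)(-13.8%) = 10.07%.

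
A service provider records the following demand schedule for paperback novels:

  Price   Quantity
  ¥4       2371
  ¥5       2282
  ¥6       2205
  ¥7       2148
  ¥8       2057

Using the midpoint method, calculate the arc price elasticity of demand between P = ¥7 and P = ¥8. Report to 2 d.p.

-0.32

At P = 7, Q = 2148; at P = 8, Q = 2057.
ΔQ = -91, ΔP = 1. Midpoints: P̄ = 7.50, Q̄ = 2102.5.
ε = (ΔQ/ΔP)(P̄/Q̄) = (-91/1)(7.50/2102.5).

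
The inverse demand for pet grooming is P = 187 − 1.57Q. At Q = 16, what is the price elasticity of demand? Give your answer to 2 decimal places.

-6.44

At Q = 16, P = 187 − 1.57(16) = 161.88.
dP/dQ = −1.57, so dQ/dP = 1/(−1.57) = -0.637.
ε = (dQ/dP)(P/Q) = (-0.637)(161.88/16).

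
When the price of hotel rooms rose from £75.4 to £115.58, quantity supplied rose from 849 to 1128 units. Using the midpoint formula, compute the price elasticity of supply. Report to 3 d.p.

0.671

ΔQ = 1128 − 849 = 279; ΔP = 115.58 − 75.4 = 40.18.
Midpoints: P̄ = 95.49, Q̄ = 988.5.
ε_s = (ΔQ/ΔP)(P̄/Q̄) = (279/40.18)(95.49/988.5).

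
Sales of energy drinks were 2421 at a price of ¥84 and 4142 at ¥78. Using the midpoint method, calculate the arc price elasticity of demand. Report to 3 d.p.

ΔQ = 4142 − 2421 = 1721; ΔP = 78 − 84 = -6.
Midpoints: P̄ = 81.00, Q̄ = 3281.5.
ε = (ΔQ/ΔP)(P̄/Q̄) = (1721/-6)(81.00/3281.5).

-7.080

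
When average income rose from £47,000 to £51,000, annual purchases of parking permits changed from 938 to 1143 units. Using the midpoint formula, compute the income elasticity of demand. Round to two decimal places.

2.41

ΔQ = 205, ΔI = 4000. Midpoints: Ī = 49,000, Q̄ = 1040.5.
ε_I = (ΔQ/ΔI)(Ī/Q̄) = (205/4000)(49000/1040.5).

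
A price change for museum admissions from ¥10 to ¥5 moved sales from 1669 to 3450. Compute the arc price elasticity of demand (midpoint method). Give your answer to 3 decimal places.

ΔQ = 3450 − 1669 = 1781; ΔP = 5 − 10 = -5.
Midpoints: P̄ = 7.50, Q̄ = 2559.5.
ε = (ΔQ/ΔP)(P̄/Q̄) = (1781/-5)(7.50/2559.5).

-1.044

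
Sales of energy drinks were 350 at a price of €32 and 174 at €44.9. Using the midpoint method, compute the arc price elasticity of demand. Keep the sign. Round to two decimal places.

-2.00

ΔQ = 174 − 350 = -176; ΔP = 44.9 − 32 = 12.9.
Midpoints: P̄ = 38.45, Q̄ = 262.0.
ε = (ΔQ/ΔP)(P̄/Q̄) = (-176/12.9)(38.45/262.0).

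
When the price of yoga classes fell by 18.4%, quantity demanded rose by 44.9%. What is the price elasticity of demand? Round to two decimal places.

-2.44

ε = %ΔQ / %ΔP = (44.9)/(-18.4) = -2.440.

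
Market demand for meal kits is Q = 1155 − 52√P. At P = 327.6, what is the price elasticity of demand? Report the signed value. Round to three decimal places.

At P = 327.6, Q = 213.814.
dQ/dP = −52/(2√P) = -1.436.
ε = (dQ/dP)(P/Q) = (-1.436)(327.6/213.814).

-2.201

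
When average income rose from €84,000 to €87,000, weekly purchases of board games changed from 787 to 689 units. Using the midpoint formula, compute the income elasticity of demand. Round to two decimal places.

-3.78

ΔQ = -98, ΔI = 3000. Midpoints: Ī = 85,500, Q̄ = 738.0.
ε_I = (ΔQ/ΔI)(Ī/Q̄) = (-98/3000)(85500/738.0).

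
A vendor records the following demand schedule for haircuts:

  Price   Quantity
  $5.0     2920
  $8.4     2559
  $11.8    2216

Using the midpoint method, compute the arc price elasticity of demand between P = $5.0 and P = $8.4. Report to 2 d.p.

-0.26

At P = 5.0, Q = 2920; at P = 8.4, Q = 2559.
ΔQ = -361, ΔP = 3.4. Midpoints: P̄ = 6.70, Q̄ = 2739.5.
ε = (ΔQ/ΔP)(P̄/Q̄) = (-361/3.4)(6.70/2739.5).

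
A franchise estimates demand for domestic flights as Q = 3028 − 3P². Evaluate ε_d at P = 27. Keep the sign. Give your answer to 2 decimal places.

At P = 27, Q = 841.
dQ/dP = −6P = -162.
ε = (dQ/dP)(P/Q) = (-162)(27/841).

-5.20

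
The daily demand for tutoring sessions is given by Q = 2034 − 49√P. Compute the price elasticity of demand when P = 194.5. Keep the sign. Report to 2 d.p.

-0.25

At P = 194.5, Q = 1350.630.
dQ/dP = −49/(2√P) = -1.757.
ε = (dQ/dP)(P/Q) = (-1.757)(194.5/1350.630).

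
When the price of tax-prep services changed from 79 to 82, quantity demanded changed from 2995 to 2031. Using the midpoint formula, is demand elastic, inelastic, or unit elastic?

elastic

Arc ε ≈ -10.293.
|ε| = 10.29 > 1.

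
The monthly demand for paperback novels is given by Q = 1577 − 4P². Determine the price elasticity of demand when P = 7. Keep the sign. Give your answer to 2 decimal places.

-0.28

At P = 7, Q = 1381.
dQ/dP = −8P = -56.
ε = (dQ/dP)(P/Q) = (-56)(7/1381).
|ε| < 1, so demand is inelastic at this price.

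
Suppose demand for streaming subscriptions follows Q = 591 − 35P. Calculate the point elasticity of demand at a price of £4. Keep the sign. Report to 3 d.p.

At P = 4, Q = 451.
dQ/dP = −35.
ε = (dQ/dP)(P/Q) = (-35)(4/451).

-0.310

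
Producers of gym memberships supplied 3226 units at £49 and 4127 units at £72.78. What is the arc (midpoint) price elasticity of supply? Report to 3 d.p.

ΔQ = 4127 − 3226 = 901; ΔP = 72.78 − 49 = 23.78.
Midpoints: P̄ = 60.89, Q̄ = 3676.5.
ε_s = (ΔQ/ΔP)(P̄/Q̄) = (901/23.78)(60.89/3676.5).

0.628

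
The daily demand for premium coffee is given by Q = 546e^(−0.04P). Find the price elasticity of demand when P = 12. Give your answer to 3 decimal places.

At P = 12, Q = 337.856.
dQ/dP = −0.04·546e^(−0.04P) = −0.04Q = -13.514.
ε = (dQ/dP)(P/Q) = (-13.514)(12/337.856).

-0.480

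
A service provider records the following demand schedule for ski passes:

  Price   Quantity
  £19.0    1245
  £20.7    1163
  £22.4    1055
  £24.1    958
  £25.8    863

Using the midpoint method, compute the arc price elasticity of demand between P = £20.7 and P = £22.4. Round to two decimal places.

At P = 20.7, Q = 1163; at P = 22.4, Q = 1055.
ΔQ = -108, ΔP = 1.7. Midpoints: P̄ = 21.55, Q̄ = 1109.0.
ε = (ΔQ/ΔP)(P̄/Q̄) = (-108/1.7)(21.55/1109.0).

-1.23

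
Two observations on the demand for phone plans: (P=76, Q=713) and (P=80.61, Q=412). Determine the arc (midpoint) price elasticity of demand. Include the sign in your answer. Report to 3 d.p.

-9.089

ΔQ = 412 − 713 = -301; ΔP = 80.61 − 76 = 4.61.
Midpoints: P̄ = 78.31, Q̄ = 562.5.
ε = (ΔQ/ΔP)(P̄/Q̄) = (-301/4.61)(78.31/562.5).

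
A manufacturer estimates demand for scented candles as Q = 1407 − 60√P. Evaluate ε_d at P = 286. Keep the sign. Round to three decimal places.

-1.293

At P = 286, Q = 392.308.
dQ/dP = −60/(2√P) = -1.774.
ε = (dQ/dP)(P/Q) = (-1.774)(286/392.308).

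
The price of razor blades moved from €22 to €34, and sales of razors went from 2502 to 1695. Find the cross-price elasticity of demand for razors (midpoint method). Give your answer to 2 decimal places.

-0.90

ΔQ_x = 1695 − 2502 = -807; ΔP_y = 34 − 22 = 12.
Midpoints: P̄_y = 28.00, Q̄_x = 2098.5.
ε_xy = (ΔQ_x/ΔP_y)(P̄_y/Q̄_x) = (-807/12)(28.00/2098.5).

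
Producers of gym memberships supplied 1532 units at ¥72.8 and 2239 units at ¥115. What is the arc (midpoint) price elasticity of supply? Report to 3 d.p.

0.834

ΔQ = 2239 − 1532 = 707; ΔP = 115 − 72.8 = 42.2.
Midpoints: P̄ = 93.90, Q̄ = 1885.5.
ε_s = (ΔQ/ΔP)(P̄/Q̄) = (707/42.2)(93.90/1885.5).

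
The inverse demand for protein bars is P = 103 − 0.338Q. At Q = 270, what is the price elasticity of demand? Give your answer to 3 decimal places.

-0.129

At Q = 270, P = 103 − 0.338(270) = 11.74.
dP/dQ = −0.338, so dQ/dP = 1/(−0.338) = -2.959.
ε = (dQ/dP)(P/Q) = (-2.959)(11.74/270).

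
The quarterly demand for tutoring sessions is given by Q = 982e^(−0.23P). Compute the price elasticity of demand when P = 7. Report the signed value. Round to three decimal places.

At P = 7, Q = 196.290.
dQ/dP = −0.23·982e^(−0.23P) = −0.23Q = -45.147.
ε = (dQ/dP)(P/Q) = (-45.147)(7/196.290).
|ε| > 1, so demand is elastic at this price.

-1.610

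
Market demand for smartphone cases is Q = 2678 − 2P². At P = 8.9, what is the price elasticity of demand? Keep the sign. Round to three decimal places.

At P = 8.9, Q = 2519.580.
dQ/dP = −4P = -35.600.
ε = (dQ/dP)(P/Q) = (-35.600)(8.9/2519.580).
|ε| < 1, so demand is inelastic at this price.

-0.126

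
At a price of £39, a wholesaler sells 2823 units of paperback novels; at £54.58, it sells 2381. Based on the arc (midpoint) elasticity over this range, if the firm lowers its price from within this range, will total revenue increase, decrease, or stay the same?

Arc ε = (-442/15.58)(46.79/2602.0) ≈ -0.510.
|ε| = 0.51 < 1, so demand is inelastic. A price cut therefore reduces total revenue.

decrease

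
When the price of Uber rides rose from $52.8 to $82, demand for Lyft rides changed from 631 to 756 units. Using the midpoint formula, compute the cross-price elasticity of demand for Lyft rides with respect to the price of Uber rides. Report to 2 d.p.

0.42

ΔQ_x = 756 − 631 = 125; ΔP_y = 82 − 52.8 = 29.2.
Midpoints: P̄_y = 67.40, Q̄_x = 693.5.
ε_xy = (ΔQ_x/ΔP_y)(P̄_y/Q̄_x) = (125/29.2)(67.40/693.5).
ε_xy > 0, so the goods are substitutes.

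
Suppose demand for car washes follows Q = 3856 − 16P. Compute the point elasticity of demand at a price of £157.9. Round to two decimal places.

At P = 157.9, Q = 1329.600.
dQ/dP = −16.
ε = (dQ/dP)(P/Q) = (-16)(157.9/1329.600).
|ε| > 1, so demand is elastic at this price.

-1.90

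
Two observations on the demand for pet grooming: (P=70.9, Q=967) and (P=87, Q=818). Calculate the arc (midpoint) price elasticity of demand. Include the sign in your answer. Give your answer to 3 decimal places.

-0.819

ΔQ = 818 − 967 = -149; ΔP = 87 − 70.9 = 16.1.
Midpoints: P̄ = 78.95, Q̄ = 892.5.
ε = (ΔQ/ΔP)(P̄/Q̄) = (-149/16.1)(78.95/892.5).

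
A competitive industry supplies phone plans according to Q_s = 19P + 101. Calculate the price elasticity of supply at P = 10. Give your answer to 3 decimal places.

At P = 10, Q_s = 291.
dQ_s/dP = 19.
ε_s = (dQ_s/dP)(P/Q_s) = (19)(10/291).

0.653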